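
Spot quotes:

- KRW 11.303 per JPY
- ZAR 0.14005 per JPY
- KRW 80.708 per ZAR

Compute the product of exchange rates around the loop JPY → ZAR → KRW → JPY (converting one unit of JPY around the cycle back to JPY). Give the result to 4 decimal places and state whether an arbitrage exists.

Around JPY → ZAR → KRW → JPY: 1 × 0.14005 × 80.708 ÷ 11.303 = 1.000014
Product ≈ 1 (deviation 0.001%, within rounding noise).

1.0000 (no arbitrage)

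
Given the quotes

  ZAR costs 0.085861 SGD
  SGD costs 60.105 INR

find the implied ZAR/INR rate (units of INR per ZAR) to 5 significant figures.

ZAR/INR = 5.1607

1 ZAR × 0.085861 = 0.085861 SGD
0.085861 SGD × 60.105 = 5.16068 INR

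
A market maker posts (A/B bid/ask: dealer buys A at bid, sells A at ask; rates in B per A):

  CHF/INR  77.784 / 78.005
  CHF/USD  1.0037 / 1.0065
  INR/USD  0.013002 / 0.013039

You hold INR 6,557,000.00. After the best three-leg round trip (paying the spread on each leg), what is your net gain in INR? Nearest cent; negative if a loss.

Best loop INR → USD → CHF → INR:
INR 6,557,000.00 × 0.013002 (sell INR at bid) = USD 85,254.11
USD 85,254.11 ÷ 1.0065 (buy CHF at ask) = CHF 84,703.54
CHF 84,703.54 × 77.784 (sell CHF at bid) = INR 6,588,580.23

Net profit: INR 31,580.23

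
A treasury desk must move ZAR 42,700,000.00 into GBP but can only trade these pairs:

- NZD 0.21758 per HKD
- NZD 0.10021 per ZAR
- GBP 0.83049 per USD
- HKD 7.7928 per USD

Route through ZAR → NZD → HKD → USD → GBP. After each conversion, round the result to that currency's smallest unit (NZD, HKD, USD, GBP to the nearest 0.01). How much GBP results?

GBP 2,095,853.12

ZAR 42,700,000.00 × 0.10021 = NZD 4,278,967.00
NZD 4,278,967.00 ÷ 0.21758 = HKD 19,666,177.96
HKD 19,666,177.96 ÷ 7.7928 = USD 2,523,634.38
USD 2,523,634.38 × 0.83049 = GBP 2,095,853.12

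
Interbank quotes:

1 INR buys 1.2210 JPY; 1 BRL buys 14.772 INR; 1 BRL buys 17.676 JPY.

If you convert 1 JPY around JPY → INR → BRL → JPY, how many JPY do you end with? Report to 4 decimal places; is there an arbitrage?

0.9800 (arbitrage exists)

Around JPY → INR → BRL → JPY: 1 ÷ 1.2210 ÷ 14.772 × 17.676 = 0.980007
Product < 1; profitable direction is JPY → BRL → INR → JPY.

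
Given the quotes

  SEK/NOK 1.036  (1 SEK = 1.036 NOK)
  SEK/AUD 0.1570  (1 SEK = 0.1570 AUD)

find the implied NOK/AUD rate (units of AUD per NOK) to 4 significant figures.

NOK/AUD = 0.1515

1 NOK ÷ 1.036 = 0.965251 SEK
0.965251 SEK × 0.1570 = 0.151544 AUD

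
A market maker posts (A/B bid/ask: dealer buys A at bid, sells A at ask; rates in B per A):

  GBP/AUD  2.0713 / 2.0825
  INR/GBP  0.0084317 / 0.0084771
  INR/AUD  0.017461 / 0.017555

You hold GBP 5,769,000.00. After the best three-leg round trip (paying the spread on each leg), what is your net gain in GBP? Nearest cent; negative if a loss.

Net result: GBP -29,714.14 (no profitable arbitrage after spreads)

Best loop GBP → AUD → INR → GBP:
GBP 5,769,000.00 × 2.0713 (sell GBP at bid) = AUD 11,949,329.70
AUD 11,949,329.70 ÷ 0.017555 (buy INR at ask) = INR 680,679,561.38
INR 680,679,561.38 × 0.0084317 (sell INR at bid) = GBP 5,739,285.86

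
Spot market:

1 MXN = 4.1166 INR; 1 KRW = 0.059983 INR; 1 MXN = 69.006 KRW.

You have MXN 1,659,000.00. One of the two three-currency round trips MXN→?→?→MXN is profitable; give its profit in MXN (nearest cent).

Profit: MXN 9,102.58

Profitable loop is MXN → KRW → INR → MXN:
MXN 1,659,000.00 × 69.006 = KRW 114,480,954
KRW 114,480,954 × 0.059983 = INR 6,866,911.06
INR 6,866,911.06 ÷ 4.1166 = MXN 1,668,102.58
Profit = MXN 1,668,102.58 − MXN 1,659,000.00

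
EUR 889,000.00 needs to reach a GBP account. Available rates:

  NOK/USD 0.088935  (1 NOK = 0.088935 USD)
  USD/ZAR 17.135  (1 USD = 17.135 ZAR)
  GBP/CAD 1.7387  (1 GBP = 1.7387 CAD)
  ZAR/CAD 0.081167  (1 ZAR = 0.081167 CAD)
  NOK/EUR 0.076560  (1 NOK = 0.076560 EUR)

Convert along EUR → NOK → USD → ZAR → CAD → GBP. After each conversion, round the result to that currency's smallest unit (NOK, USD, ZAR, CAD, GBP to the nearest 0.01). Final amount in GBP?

EUR 889,000.00 ÷ 0.076560 = NOK 11,611,807.73
NOK 11,611,807.73 × 0.088935 = USD 1,032,696.12
USD 1,032,696.12 × 17.135 = ZAR 17,695,248.02
ZAR 17,695,248.02 × 0.081167 = CAD 1,436,270.20
CAD 1,436,270.20 ÷ 1.7387 = GBP 826,059.81

GBP 826,059.81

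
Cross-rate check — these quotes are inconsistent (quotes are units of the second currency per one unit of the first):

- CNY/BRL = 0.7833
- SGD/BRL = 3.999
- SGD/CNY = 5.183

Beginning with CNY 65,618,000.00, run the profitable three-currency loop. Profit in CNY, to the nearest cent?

Profitable loop is CNY → BRL → SGD → CNY:
CNY 65,618,000.00 × 0.7833 = BRL 51,398,579.40
BRL 51,398,579.40 ÷ 3.999 = SGD 12,852,858.06
SGD 12,852,858.06 × 5.183 = CNY 66,616,363.35
Profit = CNY 66,616,363.35 − CNY 65,618,000.00

Profit: CNY 998,363.35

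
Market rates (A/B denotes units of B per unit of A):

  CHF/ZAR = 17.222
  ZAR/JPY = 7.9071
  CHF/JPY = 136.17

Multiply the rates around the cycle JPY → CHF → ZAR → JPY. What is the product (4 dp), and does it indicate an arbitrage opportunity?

Around JPY → CHF → ZAR → JPY: 1 ÷ 136.17 × 17.222 × 7.9071 = 1.000045
Product ≈ 1 (deviation 0.004%, within rounding noise).

1.0000 (no arbitrage)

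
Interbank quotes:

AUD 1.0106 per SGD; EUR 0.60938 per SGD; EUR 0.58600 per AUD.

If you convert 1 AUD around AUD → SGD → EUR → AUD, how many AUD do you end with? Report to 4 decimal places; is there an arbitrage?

1.0290 (arbitrage exists)

Around AUD → SGD → EUR → AUD: 1 ÷ 1.0106 × 0.60938 ÷ 0.58600 = 1.028990
Product > 1; profitable direction is AUD → SGD → EUR → AUD.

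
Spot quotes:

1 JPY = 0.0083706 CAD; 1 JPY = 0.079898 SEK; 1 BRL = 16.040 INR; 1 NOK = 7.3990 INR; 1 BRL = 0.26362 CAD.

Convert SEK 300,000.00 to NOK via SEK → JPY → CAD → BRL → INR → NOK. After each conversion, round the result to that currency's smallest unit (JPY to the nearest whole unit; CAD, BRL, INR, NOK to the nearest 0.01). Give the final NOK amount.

SEK 300,000.00 ÷ 0.079898 = JPY 3,754,787
JPY 3,754,787 × 0.0083706 = CAD 31,429.82
CAD 31,429.82 ÷ 0.26362 = BRL 119,223.96
BRL 119,223.96 × 16.040 = INR 1,912,352.32
INR 1,912,352.32 ÷ 7.3990 = NOK 258,460.92

NOK 258,460.92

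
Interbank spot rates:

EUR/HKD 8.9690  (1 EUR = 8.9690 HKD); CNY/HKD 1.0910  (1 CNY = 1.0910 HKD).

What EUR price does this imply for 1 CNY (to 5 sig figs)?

1 CNY × 1.0910 = 1.091 HKD
1.091 HKD ÷ 8.9690 = 0.121641 EUR

CNY/EUR = 0.12164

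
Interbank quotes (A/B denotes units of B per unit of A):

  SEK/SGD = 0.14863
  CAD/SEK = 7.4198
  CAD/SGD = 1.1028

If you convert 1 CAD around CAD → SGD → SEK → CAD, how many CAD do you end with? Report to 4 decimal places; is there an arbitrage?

Around CAD → SGD → SEK → CAD: 1 × 1.1028 ÷ 0.14863 ÷ 7.4198 = 0.999996
Product ≈ 1 (deviation 0.000%, within rounding noise).

1.0000 (no arbitrage)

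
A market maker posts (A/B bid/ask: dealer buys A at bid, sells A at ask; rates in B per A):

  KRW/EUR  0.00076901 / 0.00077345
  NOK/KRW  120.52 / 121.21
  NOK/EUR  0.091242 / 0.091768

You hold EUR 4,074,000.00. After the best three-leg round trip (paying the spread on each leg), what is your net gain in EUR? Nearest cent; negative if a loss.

Best loop EUR → NOK → KRW → EUR:
EUR 4,074,000.00 ÷ 0.091768 (buy NOK at ask) = NOK 44,394,560.20
NOK 44,394,560.20 × 120.52 (sell NOK at bid) = KRW 5,350,432,395
KRW 5,350,432,395 × 0.00076901 (sell KRW at bid) = EUR 4,114,536.02

Net profit: EUR 40,536.02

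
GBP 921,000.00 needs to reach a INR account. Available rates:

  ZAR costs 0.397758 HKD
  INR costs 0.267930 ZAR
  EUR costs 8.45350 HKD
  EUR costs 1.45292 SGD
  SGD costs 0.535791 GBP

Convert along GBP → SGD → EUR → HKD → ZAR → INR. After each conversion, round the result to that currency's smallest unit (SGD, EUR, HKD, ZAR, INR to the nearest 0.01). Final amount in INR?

INR 93,846,656.59

GBP 921,000.00 ÷ 0.535791 = SGD 1,718,953.85
SGD 1,718,953.85 ÷ 1.45292 = EUR 1,183,102.89
EUR 1,183,102.89 × 8.45350 = HKD 10,001,360.28
HKD 10,001,360.28 ÷ 0.397758 = ZAR 25,144,334.70
ZAR 25,144,334.70 ÷ 0.267930 = INR 93,846,656.59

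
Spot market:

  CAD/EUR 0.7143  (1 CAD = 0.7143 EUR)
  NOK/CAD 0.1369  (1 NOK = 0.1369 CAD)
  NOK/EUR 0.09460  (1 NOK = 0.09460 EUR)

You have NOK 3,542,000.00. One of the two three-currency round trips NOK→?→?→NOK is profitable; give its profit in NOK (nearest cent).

Profit: NOK 119,352.30

Profitable loop is NOK → CAD → EUR → NOK:
NOK 3,542,000.00 × 0.1369 = CAD 484,899.80
CAD 484,899.80 × 0.7143 = EUR 346,363.93
EUR 346,363.93 ÷ 0.09460 = NOK 3,661,352.30
Profit = NOK 3,661,352.30 − NOK 3,542,000.00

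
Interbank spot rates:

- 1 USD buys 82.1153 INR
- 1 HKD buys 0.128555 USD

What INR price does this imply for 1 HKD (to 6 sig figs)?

HKD/INR = 10.5563

1 HKD × 0.128555 = 0.128555 USD
0.128555 USD × 82.1153 = 10.5563 INR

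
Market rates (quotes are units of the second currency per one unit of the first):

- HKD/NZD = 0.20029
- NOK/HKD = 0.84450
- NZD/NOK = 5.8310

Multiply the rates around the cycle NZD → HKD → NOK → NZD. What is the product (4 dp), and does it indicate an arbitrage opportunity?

Around NZD → HKD → NOK → NZD: 1 ÷ 0.20029 ÷ 0.84450 ÷ 5.8310 = 1.013907
Product > 1; profitable direction is NZD → HKD → NOK → NZD.

1.0139 (arbitrage exists)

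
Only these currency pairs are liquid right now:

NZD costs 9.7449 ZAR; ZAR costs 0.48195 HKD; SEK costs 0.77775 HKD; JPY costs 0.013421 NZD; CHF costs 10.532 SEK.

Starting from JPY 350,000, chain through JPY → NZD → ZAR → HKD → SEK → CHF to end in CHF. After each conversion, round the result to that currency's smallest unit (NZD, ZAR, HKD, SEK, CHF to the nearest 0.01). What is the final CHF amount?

CHF 2,693.28

JPY 350,000 × 0.013421 = NZD 4,697.35
NZD 4,697.35 × 9.7449 = ZAR 45,775.21
ZAR 45,775.21 × 0.48195 = HKD 22,061.36
HKD 22,061.36 ÷ 0.77775 = SEK 28,365.62
SEK 28,365.62 ÷ 10.532 = CHF 2,693.28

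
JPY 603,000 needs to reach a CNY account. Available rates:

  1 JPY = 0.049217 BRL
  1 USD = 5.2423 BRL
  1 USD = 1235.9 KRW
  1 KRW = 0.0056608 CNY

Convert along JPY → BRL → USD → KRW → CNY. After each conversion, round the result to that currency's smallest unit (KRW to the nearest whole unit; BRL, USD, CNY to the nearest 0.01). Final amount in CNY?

JPY 603,000 × 0.049217 = BRL 29,677.85
BRL 29,677.85 ÷ 5.2423 = USD 5,661.23
USD 5,661.23 × 1235.9 = KRW 6,996,714
KRW 6,996,714 × 0.0056608 = CNY 39,607.00

CNY 39,607.00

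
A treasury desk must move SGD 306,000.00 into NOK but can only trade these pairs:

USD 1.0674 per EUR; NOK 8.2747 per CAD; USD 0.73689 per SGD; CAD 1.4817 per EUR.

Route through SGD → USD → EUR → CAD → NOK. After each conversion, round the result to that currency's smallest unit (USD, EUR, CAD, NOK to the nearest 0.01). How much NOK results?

NOK 2,590,057.56

SGD 306,000.00 × 0.73689 = USD 225,488.34
USD 225,488.34 ÷ 1.0674 = EUR 211,250.08
EUR 211,250.08 × 1.4817 = CAD 313,009.24
CAD 313,009.24 × 8.2747 = NOK 2,590,057.56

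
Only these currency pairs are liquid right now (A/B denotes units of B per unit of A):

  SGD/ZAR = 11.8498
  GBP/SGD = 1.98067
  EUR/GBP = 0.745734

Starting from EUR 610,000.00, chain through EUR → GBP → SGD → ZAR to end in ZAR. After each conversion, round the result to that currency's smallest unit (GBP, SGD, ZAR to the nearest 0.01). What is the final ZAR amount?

ZAR 10,676,697.17

EUR 610,000.00 × 0.745734 = GBP 454,897.74
GBP 454,897.74 × 1.98067 = SGD 901,002.31
SGD 901,002.31 × 11.8498 = ZAR 10,676,697.17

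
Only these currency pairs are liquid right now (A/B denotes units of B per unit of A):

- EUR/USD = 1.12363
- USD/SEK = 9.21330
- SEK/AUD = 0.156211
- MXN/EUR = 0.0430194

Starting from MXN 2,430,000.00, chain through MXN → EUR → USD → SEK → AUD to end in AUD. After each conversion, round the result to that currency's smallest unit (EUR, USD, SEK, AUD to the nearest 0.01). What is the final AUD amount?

MXN 2,430,000.00 × 0.0430194 = EUR 104,537.14
EUR 104,537.14 × 1.12363 = USD 117,461.07
USD 117,461.07 × 9.21330 = SEK 1,082,204.08
SEK 1,082,204.08 × 0.156211 = AUD 169,052.18

AUD 169,052.18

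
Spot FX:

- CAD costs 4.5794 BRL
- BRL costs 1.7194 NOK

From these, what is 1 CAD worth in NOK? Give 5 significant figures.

1 CAD × 4.5794 = 4.5794 BRL
4.5794 BRL × 1.7194 = 7.87382 NOK

CAD/NOK = 7.8738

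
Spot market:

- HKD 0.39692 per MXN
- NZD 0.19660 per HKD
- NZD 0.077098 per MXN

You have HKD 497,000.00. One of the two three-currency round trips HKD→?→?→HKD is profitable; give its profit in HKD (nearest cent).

Profit: HKD 6,036.82

Profitable loop is HKD → NZD → MXN → HKD:
HKD 497,000.00 × 0.19660 = NZD 97,710.20
NZD 97,710.20 ÷ 0.077098 = MXN 1,267,350.64
MXN 1,267,350.64 × 0.39692 = HKD 503,036.82
Profit = HKD 503,036.82 − HKD 497,000.00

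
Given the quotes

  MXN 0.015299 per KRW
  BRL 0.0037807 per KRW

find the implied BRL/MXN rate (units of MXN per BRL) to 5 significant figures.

BRL/MXN = 4.0466

1 BRL ÷ 0.0037807 = 264.501 KRW
264.501 KRW × 0.015299 = 4.04661 MXN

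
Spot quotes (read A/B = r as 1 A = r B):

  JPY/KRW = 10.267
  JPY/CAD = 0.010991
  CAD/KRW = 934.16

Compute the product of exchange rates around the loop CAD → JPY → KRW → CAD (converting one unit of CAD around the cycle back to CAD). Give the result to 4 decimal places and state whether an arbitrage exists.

1.0000 (no arbitrage)

Around CAD → JPY → KRW → CAD: 1 ÷ 0.010991 × 10.267 ÷ 934.16 = 0.999966
Product ≈ 1 (deviation 0.003%, within rounding noise).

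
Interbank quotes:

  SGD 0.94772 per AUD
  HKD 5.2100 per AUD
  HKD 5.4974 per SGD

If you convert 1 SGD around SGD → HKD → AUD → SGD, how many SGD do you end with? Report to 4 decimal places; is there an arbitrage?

Around SGD → HKD → AUD → SGD: 1 × 5.4974 ÷ 5.2100 × 0.94772 = 0.999999
Product ≈ 1 (deviation 0.000%, within rounding noise).

1.0000 (no arbitrage)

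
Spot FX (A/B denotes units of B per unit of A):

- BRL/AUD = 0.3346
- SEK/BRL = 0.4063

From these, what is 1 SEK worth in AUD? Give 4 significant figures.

SEK/AUD = 0.1359

1 SEK × 0.4063 = 0.4063 BRL
0.4063 BRL × 0.3346 = 0.135948 AUD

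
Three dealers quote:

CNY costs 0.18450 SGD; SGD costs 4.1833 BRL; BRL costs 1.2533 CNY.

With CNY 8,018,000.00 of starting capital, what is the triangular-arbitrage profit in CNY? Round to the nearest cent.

Profit: CNY 270,875.78

Profitable loop is CNY → BRL → SGD → CNY:
CNY 8,018,000.00 ÷ 1.2533 = BRL 6,397,510.57
BRL 6,397,510.57 ÷ 4.1833 = SGD 1,529,297.58
SGD 1,529,297.58 ÷ 0.18450 = CNY 8,288,875.78
Profit = CNY 8,288,875.78 − CNY 8,018,000.00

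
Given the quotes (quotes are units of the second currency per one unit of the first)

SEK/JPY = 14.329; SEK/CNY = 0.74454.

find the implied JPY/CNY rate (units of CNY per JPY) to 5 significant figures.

JPY/CNY = 0.051960

1 JPY ÷ 14.329 = 0.0697885 SEK
0.0697885 SEK × 0.74454 = 0.0519604 CNY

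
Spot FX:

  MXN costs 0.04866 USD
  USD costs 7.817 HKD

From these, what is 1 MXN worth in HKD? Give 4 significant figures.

MXN/HKD = 0.3804

1 MXN × 0.04866 = 0.04866 USD
0.04866 USD × 7.817 = 0.380375 HKD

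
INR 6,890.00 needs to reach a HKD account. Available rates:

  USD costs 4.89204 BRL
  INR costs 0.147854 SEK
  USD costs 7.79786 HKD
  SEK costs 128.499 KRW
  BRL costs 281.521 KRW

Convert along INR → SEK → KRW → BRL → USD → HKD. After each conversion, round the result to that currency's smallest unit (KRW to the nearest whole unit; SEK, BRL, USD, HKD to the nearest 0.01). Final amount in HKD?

HKD 741.19

INR 6,890.00 × 0.147854 = SEK 1,018.71
SEK 1,018.71 × 128.499 = KRW 130,903
KRW 130,903 ÷ 281.521 = BRL 464.98
BRL 464.98 ÷ 4.89204 = USD 95.05
USD 95.05 × 7.79786 = HKD 741.19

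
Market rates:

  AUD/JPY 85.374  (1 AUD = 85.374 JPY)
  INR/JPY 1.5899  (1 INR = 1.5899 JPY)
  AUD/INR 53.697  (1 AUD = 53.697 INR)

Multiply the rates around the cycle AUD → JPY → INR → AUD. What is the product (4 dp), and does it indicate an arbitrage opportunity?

1.0000 (no arbitrage)

Around AUD → JPY → INR → AUD: 1 × 85.374 ÷ 1.5899 ÷ 53.697 = 1.000013
Product ≈ 1 (deviation 0.001%, within rounding noise).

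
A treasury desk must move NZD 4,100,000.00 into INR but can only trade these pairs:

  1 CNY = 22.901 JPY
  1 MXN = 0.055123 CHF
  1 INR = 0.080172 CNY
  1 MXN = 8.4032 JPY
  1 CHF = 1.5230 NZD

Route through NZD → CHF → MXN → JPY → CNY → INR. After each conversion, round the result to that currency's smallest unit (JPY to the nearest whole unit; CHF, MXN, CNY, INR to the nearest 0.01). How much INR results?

NZD 4,100,000.00 ÷ 1.5230 = CHF 2,692,055.15
CHF 2,692,055.15 ÷ 0.055123 = MXN 48,837,239.45
MXN 48,837,239.45 × 8.4032 = JPY 410,389,091
JPY 410,389,091 ÷ 22.901 = CNY 17,920,138.47
CNY 17,920,138.47 ÷ 0.080172 = INR 223,521,160.38

INR 223,521,160.38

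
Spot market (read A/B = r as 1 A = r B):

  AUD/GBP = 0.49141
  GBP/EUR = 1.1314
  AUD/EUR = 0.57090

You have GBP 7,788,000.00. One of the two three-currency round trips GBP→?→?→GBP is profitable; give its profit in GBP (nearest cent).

Profitable loop is GBP → AUD → EUR → GBP:
GBP 7,788,000.00 ÷ 0.49141 = AUD 15,848,273.34
AUD 15,848,273.34 × 0.57090 = EUR 9,047,779.25
EUR 9,047,779.25 ÷ 1.1314 = GBP 7,996,976.53
Profit = GBP 7,996,976.53 − GBP 7,788,000.00

Profit: GBP 208,976.53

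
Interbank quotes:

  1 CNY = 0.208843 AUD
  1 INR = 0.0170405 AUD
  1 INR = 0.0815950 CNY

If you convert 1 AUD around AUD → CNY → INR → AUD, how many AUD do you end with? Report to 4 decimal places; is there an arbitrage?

Around AUD → CNY → INR → AUD: 1 ÷ 0.208843 ÷ 0.0815950 × 0.0170405 = 0.999997
Product ≈ 1 (deviation 0.000%, within rounding noise).

1.0000 (no arbitrage)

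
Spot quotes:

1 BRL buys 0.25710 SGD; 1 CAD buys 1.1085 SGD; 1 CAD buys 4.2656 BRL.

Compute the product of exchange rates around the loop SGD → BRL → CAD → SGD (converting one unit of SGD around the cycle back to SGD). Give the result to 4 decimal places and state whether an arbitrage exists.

1.0108 (arbitrage exists)

Around SGD → BRL → CAD → SGD: 1 ÷ 0.25710 ÷ 4.2656 × 1.1085 = 1.010773
Product > 1; profitable direction is SGD → BRL → CAD → SGD.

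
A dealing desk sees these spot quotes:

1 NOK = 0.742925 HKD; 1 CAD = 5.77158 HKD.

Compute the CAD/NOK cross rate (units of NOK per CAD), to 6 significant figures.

CAD/NOK = 7.76872

1 CAD × 5.77158 = 5.77158 HKD
5.77158 HKD ÷ 0.742925 = 7.76872 NOK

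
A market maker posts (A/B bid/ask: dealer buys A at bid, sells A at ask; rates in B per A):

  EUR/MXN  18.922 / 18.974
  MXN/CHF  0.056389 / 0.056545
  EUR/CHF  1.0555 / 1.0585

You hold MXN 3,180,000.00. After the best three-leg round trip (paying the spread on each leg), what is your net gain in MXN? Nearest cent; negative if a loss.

Best loop MXN → CHF → EUR → MXN:
MXN 3,180,000.00 × 0.056389 (sell MXN at bid) = CHF 179,317.02
CHF 179,317.02 ÷ 1.0585 (buy EUR at ask) = EUR 169,406.73
EUR 169,406.73 × 18.922 (sell EUR at bid) = MXN 3,205,514.08

Net profit: MXN 25,514.08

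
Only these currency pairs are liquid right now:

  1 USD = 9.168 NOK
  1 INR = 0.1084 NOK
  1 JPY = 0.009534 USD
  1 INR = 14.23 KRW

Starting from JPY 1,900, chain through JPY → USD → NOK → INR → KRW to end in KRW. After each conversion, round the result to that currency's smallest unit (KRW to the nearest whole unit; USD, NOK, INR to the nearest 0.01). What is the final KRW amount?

KRW 21,795

JPY 1,900 × 0.009534 = USD 18.11
USD 18.11 × 9.168 = NOK 166.03
NOK 166.03 ÷ 0.1084 = INR 1,531.64
INR 1,531.64 × 14.23 = KRW 21,795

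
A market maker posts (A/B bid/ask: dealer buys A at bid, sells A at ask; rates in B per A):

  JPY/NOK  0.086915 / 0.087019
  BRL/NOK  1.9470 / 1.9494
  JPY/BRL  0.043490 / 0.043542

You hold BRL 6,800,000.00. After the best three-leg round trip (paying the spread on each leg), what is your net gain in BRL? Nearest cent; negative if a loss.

Best loop BRL → JPY → NOK → BRL:
BRL 6,800,000.00 ÷ 0.043542 (buy JPY at ask) = JPY 156,171,053
JPY 156,171,053 × 0.086915 (sell JPY at bid) = NOK 13,573,607.09
NOK 13,573,607.09 ÷ 1.9494 (buy BRL at ask) = BRL 6,962,966.60

Net profit: BRL 162,966.60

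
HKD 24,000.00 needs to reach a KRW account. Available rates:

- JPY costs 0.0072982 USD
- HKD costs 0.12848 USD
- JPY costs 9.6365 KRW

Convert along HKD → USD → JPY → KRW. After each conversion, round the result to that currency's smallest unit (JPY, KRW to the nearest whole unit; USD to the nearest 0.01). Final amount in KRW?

HKD 24,000.00 × 0.12848 = USD 3,083.52
USD 3,083.52 ÷ 0.0072982 = JPY 422,504
JPY 422,504 × 9.6365 = KRW 4,071,460

KRW 4,071,460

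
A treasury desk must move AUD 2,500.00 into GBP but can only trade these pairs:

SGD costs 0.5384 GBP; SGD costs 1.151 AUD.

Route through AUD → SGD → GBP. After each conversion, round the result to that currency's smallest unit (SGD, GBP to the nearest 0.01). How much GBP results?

GBP 1,169.42

AUD 2,500.00 ÷ 1.151 = SGD 2,172.02
SGD 2,172.02 × 0.5384 = GBP 1,169.42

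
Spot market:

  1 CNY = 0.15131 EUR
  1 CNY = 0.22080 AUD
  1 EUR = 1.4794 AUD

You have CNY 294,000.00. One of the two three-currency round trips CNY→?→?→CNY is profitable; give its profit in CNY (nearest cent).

Profitable loop is CNY → EUR → AUD → CNY:
CNY 294,000.00 × 0.15131 = EUR 44,485.14
EUR 44,485.14 × 1.4794 = AUD 65,811.32
AUD 65,811.32 ÷ 0.22080 = CNY 298,058.50
Profit = CNY 298,058.50 − CNY 294,000.00

Profit: CNY 4,058.50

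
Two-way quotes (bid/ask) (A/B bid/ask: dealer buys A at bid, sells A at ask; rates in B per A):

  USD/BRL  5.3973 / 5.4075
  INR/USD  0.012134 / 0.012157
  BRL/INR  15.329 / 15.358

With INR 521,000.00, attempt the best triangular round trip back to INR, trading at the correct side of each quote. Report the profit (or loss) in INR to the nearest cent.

Net profit: INR 2,036.62

Best loop INR → USD → BRL → INR:
INR 521,000.00 × 0.012134 (sell INR at bid) = USD 6,321.81
USD 6,321.81 × 5.3973 (sell USD at bid) = BRL 34,120.73
BRL 34,120.73 × 15.329 (sell BRL at bid) = INR 523,036.62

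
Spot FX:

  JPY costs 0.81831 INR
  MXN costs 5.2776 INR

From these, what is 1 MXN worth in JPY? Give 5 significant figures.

1 MXN × 5.2776 = 5.2776 INR
5.2776 INR ÷ 0.81831 = 6.44939 JPY

MXN/JPY = 6.4494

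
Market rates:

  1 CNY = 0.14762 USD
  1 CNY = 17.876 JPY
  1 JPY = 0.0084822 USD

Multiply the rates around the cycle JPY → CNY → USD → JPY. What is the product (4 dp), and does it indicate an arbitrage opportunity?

0.9736 (arbitrage exists)

Around JPY → CNY → USD → JPY: 1 ÷ 17.876 × 0.14762 ÷ 0.0084822 = 0.973568
Product < 1; profitable direction is JPY → USD → CNY → JPY.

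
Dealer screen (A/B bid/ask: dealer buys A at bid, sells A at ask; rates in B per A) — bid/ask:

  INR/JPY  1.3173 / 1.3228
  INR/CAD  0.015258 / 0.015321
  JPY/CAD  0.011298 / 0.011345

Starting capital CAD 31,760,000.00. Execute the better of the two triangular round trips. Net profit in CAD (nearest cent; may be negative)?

Net profit: CAD 530,845.59

Best loop CAD → JPY → INR → CAD:
CAD 31,760,000.00 ÷ 0.011345 (buy JPY at ask) = JPY 2,799,471,133
JPY 2,799,471,133 ÷ 1.3228 (buy INR at ask) = INR 2,116,322,295.63
INR 2,116,322,295.63 × 0.015258 (sell INR at bid) = CAD 32,290,845.59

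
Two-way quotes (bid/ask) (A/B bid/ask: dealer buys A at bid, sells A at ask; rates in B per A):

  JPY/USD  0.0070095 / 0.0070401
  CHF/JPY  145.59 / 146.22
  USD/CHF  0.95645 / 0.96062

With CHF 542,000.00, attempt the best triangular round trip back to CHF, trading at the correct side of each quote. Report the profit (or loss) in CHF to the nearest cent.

Net profit: CHF 6,102.84

Best loop CHF → USD → JPY → CHF:
CHF 542,000.00 ÷ 0.96062 (buy USD at ask) = USD 564,218.94
USD 564,218.94 ÷ 0.0070401 (buy JPY at ask) = JPY 80,143,598
JPY 80,143,598 ÷ 146.22 (buy CHF at ask) = CHF 548,102.84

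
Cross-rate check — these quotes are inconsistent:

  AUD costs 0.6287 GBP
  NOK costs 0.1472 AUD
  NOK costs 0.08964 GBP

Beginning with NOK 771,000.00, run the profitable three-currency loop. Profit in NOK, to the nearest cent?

Profit: NOK 24,983.01

Profitable loop is NOK → AUD → GBP → NOK:
NOK 771,000.00 × 0.1472 = AUD 113,491.20
AUD 113,491.20 × 0.6287 = GBP 71,351.92
GBP 71,351.92 ÷ 0.08964 = NOK 795,983.01
Profit = NOK 795,983.01 − NOK 771,000.00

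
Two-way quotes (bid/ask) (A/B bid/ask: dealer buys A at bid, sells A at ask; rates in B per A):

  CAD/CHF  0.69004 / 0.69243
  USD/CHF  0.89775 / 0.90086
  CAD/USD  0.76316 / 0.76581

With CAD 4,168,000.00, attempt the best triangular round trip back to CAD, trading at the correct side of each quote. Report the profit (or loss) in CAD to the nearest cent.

Best loop CAD → CHF → USD → CAD:
CAD 4,168,000.00 × 0.69004 (sell CAD at bid) = CHF 2,876,086.72
CHF 2,876,086.72 ÷ 0.90086 (buy USD at ask) = USD 3,192,601.20
USD 3,192,601.20 ÷ 0.76581 (buy CAD at ask) = CAD 4,168,920.75

Net profit: CAD 920.75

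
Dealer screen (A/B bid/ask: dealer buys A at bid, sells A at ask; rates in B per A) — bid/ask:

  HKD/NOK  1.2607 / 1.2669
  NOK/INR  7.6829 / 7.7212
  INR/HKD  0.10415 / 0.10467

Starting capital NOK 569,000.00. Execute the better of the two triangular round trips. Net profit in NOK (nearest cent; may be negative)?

Net profit: NOK 4,995.48

Best loop NOK → INR → HKD → NOK:
NOK 569,000.00 × 7.6829 (sell NOK at bid) = INR 4,371,570.10
INR 4,371,570.10 × 0.10415 (sell INR at bid) = HKD 455,299.03
HKD 455,299.03 × 1.2607 (sell HKD at bid) = NOK 573,995.48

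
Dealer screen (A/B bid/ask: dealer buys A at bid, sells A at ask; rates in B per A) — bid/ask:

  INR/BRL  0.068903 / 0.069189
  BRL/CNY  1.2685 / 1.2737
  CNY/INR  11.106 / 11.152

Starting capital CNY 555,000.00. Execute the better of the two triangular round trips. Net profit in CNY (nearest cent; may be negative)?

Best loop CNY → BRL → INR → CNY:
CNY 555,000.00 ÷ 1.2737 (buy BRL at ask) = BRL 435,738.40
BRL 435,738.40 ÷ 0.069189 (buy INR at ask) = INR 6,297,798.78
INR 6,297,798.78 ÷ 11.152 (buy CNY at ask) = CNY 564,723.71

Net profit: CNY 9,723.71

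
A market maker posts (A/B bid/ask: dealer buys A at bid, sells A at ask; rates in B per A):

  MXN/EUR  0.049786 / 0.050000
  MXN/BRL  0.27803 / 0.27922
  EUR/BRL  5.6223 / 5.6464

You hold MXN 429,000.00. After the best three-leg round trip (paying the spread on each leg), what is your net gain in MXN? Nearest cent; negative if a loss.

Net profit: MXN 1,062.94

Best loop MXN → EUR → BRL → MXN:
MXN 429,000.00 × 0.049786 (sell MXN at bid) = EUR 21,358.19
EUR 21,358.19 × 5.6223 (sell EUR at bid) = BRL 120,082.17
BRL 120,082.17 ÷ 0.27922 (buy MXN at ask) = MXN 430,062.94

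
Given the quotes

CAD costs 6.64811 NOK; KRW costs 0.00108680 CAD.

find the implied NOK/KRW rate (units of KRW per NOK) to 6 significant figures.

NOK/KRW = 138.405

1 NOK ÷ 6.64811 = 0.150419 CAD
0.150419 CAD ÷ 0.00108680 = 138.405 KRW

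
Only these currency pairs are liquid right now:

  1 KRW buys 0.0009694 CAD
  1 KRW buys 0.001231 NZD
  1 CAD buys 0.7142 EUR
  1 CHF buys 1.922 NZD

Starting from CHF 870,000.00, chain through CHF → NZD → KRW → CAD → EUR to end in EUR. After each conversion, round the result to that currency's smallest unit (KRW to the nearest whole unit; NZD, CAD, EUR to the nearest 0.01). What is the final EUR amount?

CHF 870,000.00 × 1.922 = NZD 1,672,140.00
NZD 1,672,140.00 ÷ 0.001231 = KRW 1,358,359,058
KRW 1,358,359,058 × 0.0009694 = CAD 1,316,793.27
CAD 1,316,793.27 × 0.7142 = EUR 940,453.75

EUR 940,453.75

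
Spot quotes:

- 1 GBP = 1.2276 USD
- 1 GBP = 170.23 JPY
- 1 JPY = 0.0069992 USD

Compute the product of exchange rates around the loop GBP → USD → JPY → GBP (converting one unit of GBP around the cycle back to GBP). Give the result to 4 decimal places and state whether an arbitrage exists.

1.0303 (arbitrage exists)

Around GBP → USD → JPY → GBP: 1 × 1.2276 ÷ 0.0069992 ÷ 170.23 = 1.030321
Product > 1; profitable direction is GBP → USD → JPY → GBP.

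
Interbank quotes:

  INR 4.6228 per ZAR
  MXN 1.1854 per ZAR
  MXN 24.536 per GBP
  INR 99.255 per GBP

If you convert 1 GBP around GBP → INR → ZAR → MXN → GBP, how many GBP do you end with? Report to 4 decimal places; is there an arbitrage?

1.0373 (arbitrage exists)

Around GBP → INR → ZAR → MXN → GBP: 1 × 99.255 ÷ 4.6228 × 1.1854 ÷ 24.536 = 1.037310
Product > 1; profitable direction is GBP → INR → ZAR → MXN → GBP.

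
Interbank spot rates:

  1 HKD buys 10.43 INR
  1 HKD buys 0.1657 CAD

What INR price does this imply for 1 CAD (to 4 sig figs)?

1 CAD ÷ 0.1657 = 6.035 HKD
6.035 HKD × 10.43 = 62.9451 INR

CAD/INR = 62.95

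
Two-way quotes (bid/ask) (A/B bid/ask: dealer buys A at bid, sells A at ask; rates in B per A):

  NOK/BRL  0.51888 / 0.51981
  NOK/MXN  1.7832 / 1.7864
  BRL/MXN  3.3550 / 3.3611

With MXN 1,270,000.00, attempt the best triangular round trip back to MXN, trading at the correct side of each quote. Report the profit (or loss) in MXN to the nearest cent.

Best loop MXN → BRL → NOK → MXN:
MXN 1,270,000.00 ÷ 3.3611 (buy BRL at ask) = BRL 377,852.49
BRL 377,852.49 ÷ 0.51981 (buy NOK at ask) = NOK 726,905.00
NOK 726,905.00 × 1.7832 (sell NOK at bid) = MXN 1,296,217.00

Net profit: MXN 26,217.00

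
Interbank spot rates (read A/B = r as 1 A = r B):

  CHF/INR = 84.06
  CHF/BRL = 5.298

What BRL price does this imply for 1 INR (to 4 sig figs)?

INR/BRL = 0.06303

1 INR ÷ 84.06 = 0.0118963 CHF
0.0118963 CHF × 5.298 = 0.0630264 BRL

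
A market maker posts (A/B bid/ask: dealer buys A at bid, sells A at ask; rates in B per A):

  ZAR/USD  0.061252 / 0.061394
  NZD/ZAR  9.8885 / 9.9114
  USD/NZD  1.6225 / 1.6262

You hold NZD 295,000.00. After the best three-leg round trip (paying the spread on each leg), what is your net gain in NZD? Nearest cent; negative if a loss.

Best loop NZD → USD → ZAR → NZD:
NZD 295,000.00 ÷ 1.6262 (buy USD at ask) = USD 181,404.50
USD 181,404.50 ÷ 0.061394 (buy ZAR at ask) = ZAR 2,954,759.44
ZAR 2,954,759.44 ÷ 9.9114 (buy NZD at ask) = NZD 298,117.26

Net profit: NZD 3,117.26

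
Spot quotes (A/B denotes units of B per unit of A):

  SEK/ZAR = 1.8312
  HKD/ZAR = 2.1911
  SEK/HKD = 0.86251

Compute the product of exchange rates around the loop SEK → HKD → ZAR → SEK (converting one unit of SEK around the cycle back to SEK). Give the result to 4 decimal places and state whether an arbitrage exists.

1.0320 (arbitrage exists)

Around SEK → HKD → ZAR → SEK: 1 × 0.86251 × 2.1911 ÷ 1.8312 = 1.032026
Product > 1; profitable direction is SEK → HKD → ZAR → SEK.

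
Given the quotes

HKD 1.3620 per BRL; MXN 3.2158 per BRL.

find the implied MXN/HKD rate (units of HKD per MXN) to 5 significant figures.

1 MXN ÷ 3.2158 = 0.310965 BRL
0.310965 BRL × 1.3620 = 0.423534 HKD

MXN/HKD = 0.42353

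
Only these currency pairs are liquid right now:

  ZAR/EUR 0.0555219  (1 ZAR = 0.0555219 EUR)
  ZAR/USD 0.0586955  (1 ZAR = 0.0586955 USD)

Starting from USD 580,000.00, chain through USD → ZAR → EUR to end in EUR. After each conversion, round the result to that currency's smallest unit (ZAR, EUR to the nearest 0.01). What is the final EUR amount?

USD 580,000.00 ÷ 0.0586955 = ZAR 9,881,507.10
ZAR 9,881,507.10 × 0.0555219 = EUR 548,640.05

EUR 548,640.05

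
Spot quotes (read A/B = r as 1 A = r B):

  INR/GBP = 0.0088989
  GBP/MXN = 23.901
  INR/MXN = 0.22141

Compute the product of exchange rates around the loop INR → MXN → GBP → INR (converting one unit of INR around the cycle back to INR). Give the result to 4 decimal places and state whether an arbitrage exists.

Around INR → MXN → GBP → INR: 1 × 0.22141 ÷ 23.901 ÷ 0.0088989 = 1.040986
Product > 1; profitable direction is INR → MXN → GBP → INR.

1.0410 (arbitrage exists)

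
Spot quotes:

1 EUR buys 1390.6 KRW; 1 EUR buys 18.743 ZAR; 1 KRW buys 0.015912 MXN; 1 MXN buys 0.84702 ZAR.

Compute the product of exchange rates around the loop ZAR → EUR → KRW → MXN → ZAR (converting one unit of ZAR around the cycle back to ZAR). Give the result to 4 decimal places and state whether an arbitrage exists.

1.0000 (no arbitrage)

Around ZAR → EUR → KRW → MXN → ZAR: 1 ÷ 18.743 × 1390.6 × 0.015912 × 0.84702 = 0.999958
Product ≈ 1 (deviation 0.004%, within rounding noise).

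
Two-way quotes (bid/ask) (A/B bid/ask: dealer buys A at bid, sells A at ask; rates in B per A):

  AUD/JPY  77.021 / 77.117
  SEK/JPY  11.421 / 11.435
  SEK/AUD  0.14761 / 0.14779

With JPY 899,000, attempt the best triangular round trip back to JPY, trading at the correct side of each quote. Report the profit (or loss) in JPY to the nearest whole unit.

Net profit: JPY 1,884

Best loop JPY → AUD → SEK → JPY:
JPY 899,000 ÷ 77.117 (buy AUD at ask) = AUD 11,657.61
AUD 11,657.61 ÷ 0.14779 (buy SEK at ask) = SEK 78,879.57
SEK 78,879.57 × 11.421 (sell SEK at bid) = JPY 900,884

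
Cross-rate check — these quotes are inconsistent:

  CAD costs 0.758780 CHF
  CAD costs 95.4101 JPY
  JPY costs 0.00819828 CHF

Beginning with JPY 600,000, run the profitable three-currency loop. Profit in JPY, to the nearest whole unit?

Profit: JPY 18,518

Profitable loop is JPY → CHF → CAD → JPY:
JPY 600,000 × 0.00819828 = CHF 4,918.97
CHF 4,918.97 ÷ 0.758780 = CAD 6,482.73
CAD 6,482.73 × 95.4101 = JPY 618,518
Profit = JPY 618,518 − JPY 600,000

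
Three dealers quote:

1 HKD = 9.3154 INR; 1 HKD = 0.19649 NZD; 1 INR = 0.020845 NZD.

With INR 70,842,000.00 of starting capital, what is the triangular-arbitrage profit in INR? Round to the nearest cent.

Profitable loop is INR → HKD → NZD → INR:
INR 70,842,000.00 ÷ 9.3154 = HKD 7,604,826.42
HKD 7,604,826.42 × 0.19649 = NZD 1,494,272.34
NZD 1,494,272.34 ÷ 0.020845 = INR 71,684,928.88
Profit = INR 71,684,928.88 − INR 70,842,000.00

Profit: INR 842,928.88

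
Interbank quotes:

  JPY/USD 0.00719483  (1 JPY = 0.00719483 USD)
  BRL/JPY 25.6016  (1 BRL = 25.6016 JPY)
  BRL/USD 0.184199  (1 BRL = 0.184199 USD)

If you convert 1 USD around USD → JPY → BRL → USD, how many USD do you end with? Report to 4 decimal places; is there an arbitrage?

1.0000 (no arbitrage)

Around USD → JPY → BRL → USD: 1 ÷ 0.00719483 ÷ 25.6016 × 0.184199 = 0.999999
Product ≈ 1 (deviation 0.000%, within rounding noise).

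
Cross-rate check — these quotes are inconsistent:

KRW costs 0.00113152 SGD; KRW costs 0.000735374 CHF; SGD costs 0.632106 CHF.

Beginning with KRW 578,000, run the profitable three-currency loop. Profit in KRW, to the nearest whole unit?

Profitable loop is KRW → CHF → SGD → KRW:
KRW 578,000 × 0.000735374 = CHF 425.05
CHF 425.05 ÷ 0.632106 = SGD 672.43
SGD 672.43 ÷ 0.00113152 = KRW 594,270
Profit = KRW 594,270 − KRW 578,000

Profit: KRW 16,270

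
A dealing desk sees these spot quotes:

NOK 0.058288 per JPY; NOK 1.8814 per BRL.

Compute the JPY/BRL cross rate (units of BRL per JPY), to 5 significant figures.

1 JPY × 0.058288 = 0.058288 NOK
0.058288 NOK ÷ 1.8814 = 0.0309812 BRL

JPY/BRL = 0.030981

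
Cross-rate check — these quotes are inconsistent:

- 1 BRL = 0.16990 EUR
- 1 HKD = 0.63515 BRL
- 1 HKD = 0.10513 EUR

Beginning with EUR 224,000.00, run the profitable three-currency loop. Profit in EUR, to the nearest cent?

Profitable loop is EUR → HKD → BRL → EUR:
EUR 224,000.00 ÷ 0.10513 = HKD 2,130,695.33
HKD 2,130,695.33 × 0.63515 = BRL 1,353,311.14
BRL 1,353,311.14 × 0.16990 = EUR 229,927.56
Profit = EUR 229,927.56 − EUR 224,000.00

Profit: EUR 5,927.56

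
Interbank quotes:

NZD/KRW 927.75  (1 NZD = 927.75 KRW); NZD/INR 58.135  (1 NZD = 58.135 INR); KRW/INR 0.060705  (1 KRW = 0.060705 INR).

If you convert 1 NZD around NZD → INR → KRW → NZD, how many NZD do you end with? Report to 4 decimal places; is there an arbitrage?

Around NZD → INR → KRW → NZD: 1 × 58.135 ÷ 0.060705 ÷ 927.75 = 1.032244
Product > 1; profitable direction is NZD → INR → KRW → NZD.

1.0322 (arbitrage exists)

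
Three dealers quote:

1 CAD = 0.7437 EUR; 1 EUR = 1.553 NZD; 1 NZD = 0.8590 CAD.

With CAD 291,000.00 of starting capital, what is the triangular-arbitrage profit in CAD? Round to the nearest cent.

Profitable loop is CAD → NZD → EUR → CAD:
CAD 291,000.00 ÷ 0.8590 = NZD 338,766.01
NZD 338,766.01 ÷ 1.553 = EUR 218,136.51
EUR 218,136.51 ÷ 0.7437 = CAD 293,312.51
Profit = CAD 293,312.51 − CAD 291,000.00

Profit: CAD 2,312.51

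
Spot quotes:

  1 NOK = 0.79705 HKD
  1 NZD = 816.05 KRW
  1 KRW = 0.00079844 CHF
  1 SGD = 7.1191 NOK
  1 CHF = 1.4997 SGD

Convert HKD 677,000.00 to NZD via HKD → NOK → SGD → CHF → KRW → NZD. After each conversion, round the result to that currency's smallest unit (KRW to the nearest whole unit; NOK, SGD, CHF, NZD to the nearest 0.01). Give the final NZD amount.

HKD 677,000.00 ÷ 0.79705 = NOK 849,382.10
NOK 849,382.10 ÷ 7.1191 = SGD 119,310.32
SGD 119,310.32 ÷ 1.4997 = CHF 79,556.12
CHF 79,556.12 ÷ 0.00079844 = KRW 99,639,447
KRW 99,639,447 ÷ 816.05 = NZD 122,099.68

NZD 122,099.68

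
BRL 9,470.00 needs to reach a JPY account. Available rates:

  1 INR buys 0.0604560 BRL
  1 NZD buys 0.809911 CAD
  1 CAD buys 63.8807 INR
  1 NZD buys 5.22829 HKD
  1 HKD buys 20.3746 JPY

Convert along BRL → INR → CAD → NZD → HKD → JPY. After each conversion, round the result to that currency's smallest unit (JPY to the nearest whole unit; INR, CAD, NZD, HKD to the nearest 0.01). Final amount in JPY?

BRL 9,470.00 ÷ 0.0604560 = INR 156,642.85
INR 156,642.85 ÷ 63.8807 = CAD 2,452.12
CAD 2,452.12 ÷ 0.809911 = NZD 3,027.64
NZD 3,027.64 × 5.22829 = HKD 15,829.38
HKD 15,829.38 × 20.3746 = JPY 322,517

JPY 322,517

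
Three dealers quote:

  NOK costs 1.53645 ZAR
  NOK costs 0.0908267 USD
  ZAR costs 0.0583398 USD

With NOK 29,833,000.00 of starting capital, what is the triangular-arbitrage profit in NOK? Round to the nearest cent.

Profit: NOK 396,230.75

Profitable loop is NOK → USD → ZAR → NOK:
NOK 29,833,000.00 × 0.0908267 = USD 2,709,632.94
USD 2,709,632.94 ÷ 0.0583398 = ZAR 46,445,701.58
ZAR 46,445,701.58 ÷ 1.53645 = NOK 30,229,230.75
Profit = NOK 30,229,230.75 − NOK 29,833,000.00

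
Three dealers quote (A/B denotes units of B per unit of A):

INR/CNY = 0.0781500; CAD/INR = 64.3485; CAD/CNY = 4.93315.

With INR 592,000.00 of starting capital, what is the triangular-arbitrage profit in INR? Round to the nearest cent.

Profitable loop is INR → CNY → CAD → INR:
INR 592,000.00 × 0.0781500 = CNY 46,264.80
CNY 46,264.80 ÷ 4.93315 = CAD 9,378.35
CAD 9,378.35 × 64.3485 = INR 603,482.66
Profit = INR 603,482.66 − INR 592,000.00

Profit: INR 11,482.66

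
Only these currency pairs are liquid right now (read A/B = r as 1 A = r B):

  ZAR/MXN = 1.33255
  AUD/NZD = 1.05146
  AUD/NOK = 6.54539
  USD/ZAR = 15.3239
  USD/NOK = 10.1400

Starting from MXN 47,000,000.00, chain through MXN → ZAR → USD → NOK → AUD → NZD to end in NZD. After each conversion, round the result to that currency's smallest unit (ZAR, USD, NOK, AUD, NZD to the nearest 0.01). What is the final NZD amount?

NZD 3,749,213.89

MXN 47,000,000.00 ÷ 1.33255 = ZAR 35,270,721.55
ZAR 35,270,721.55 ÷ 15.3239 = USD 2,301,680.48
USD 2,301,680.48 × 10.1400 = NOK 23,339,040.07
NOK 23,339,040.07 ÷ 6.54539 = AUD 3,565,721.84
AUD 3,565,721.84 × 1.05146 = NZD 3,749,213.89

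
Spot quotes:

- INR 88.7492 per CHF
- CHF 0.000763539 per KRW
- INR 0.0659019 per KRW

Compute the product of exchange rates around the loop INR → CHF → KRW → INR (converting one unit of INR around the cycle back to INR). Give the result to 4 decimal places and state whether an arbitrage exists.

0.9725 (arbitrage exists)

Around INR → CHF → KRW → INR: 1 ÷ 88.7492 ÷ 0.000763539 × 0.0659019 = 0.972528
Product < 1; profitable direction is INR → KRW → CHF → INR.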